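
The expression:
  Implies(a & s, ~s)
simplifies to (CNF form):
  ~a | ~s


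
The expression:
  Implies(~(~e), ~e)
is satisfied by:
  {e: False}


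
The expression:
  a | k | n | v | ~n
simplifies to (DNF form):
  True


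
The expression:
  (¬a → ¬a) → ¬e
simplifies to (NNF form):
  ¬e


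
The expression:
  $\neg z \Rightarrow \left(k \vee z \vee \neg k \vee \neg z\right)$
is always true.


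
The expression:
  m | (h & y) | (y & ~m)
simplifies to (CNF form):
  m | y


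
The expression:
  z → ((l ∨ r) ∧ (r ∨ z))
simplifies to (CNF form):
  l ∨ r ∨ ¬z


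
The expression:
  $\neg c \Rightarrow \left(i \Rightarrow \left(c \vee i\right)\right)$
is always true.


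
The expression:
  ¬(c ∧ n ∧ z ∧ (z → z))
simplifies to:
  ¬c ∨ ¬n ∨ ¬z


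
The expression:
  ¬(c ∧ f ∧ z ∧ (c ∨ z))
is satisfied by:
  {c: False, z: False, f: False}
  {f: True, c: False, z: False}
  {z: True, c: False, f: False}
  {f: True, z: True, c: False}
  {c: True, f: False, z: False}
  {f: True, c: True, z: False}
  {z: True, c: True, f: False}


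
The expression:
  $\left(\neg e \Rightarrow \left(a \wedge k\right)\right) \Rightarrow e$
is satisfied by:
  {e: True, k: False, a: False}
  {k: False, a: False, e: False}
  {a: True, e: True, k: False}
  {a: True, k: False, e: False}
  {e: True, k: True, a: False}
  {k: True, e: False, a: False}
  {a: True, k: True, e: True}


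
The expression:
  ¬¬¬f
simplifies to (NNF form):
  ¬f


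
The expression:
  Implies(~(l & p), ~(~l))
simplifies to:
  l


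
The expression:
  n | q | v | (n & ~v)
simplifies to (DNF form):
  n | q | v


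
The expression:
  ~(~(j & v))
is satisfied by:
  {j: True, v: True}


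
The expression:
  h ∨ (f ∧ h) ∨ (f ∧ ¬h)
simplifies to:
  f ∨ h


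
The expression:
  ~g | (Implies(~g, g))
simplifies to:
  True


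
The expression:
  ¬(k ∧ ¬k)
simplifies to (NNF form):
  True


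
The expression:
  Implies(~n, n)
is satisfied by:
  {n: True}


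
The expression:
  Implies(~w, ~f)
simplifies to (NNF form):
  w | ~f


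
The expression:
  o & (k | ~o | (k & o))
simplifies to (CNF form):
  k & o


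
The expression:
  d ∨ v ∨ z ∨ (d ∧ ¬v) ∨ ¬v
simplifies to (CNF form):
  True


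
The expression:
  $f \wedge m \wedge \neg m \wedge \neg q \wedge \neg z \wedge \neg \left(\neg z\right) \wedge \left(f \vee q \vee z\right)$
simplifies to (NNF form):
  $\text{False}$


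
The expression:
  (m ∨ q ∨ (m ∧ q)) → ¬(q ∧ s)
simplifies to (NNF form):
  ¬q ∨ ¬s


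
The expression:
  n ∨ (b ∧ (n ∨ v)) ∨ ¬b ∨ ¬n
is always true.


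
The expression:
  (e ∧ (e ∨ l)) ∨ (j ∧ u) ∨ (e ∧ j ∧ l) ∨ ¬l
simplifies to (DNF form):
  e ∨ (j ∧ u) ∨ ¬l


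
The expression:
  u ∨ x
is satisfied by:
  {x: True, u: True}
  {x: True, u: False}
  {u: True, x: False}


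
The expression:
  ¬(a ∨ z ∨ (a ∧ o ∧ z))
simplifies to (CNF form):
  ¬a ∧ ¬z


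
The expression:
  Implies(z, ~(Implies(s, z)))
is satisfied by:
  {z: False}


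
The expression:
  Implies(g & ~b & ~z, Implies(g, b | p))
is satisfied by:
  {b: True, z: True, p: True, g: False}
  {b: True, z: True, g: False, p: False}
  {b: True, p: True, g: False, z: False}
  {b: True, g: False, p: False, z: False}
  {z: True, p: True, g: False, b: False}
  {z: True, g: False, p: False, b: False}
  {p: True, z: False, g: False, b: False}
  {z: False, g: False, p: False, b: False}
  {z: True, b: True, g: True, p: True}
  {z: True, b: True, g: True, p: False}
  {b: True, g: True, p: True, z: False}
  {b: True, g: True, z: False, p: False}
  {p: True, g: True, z: True, b: False}
  {g: True, z: True, b: False, p: False}
  {g: True, p: True, b: False, z: False}


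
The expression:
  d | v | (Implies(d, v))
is always true.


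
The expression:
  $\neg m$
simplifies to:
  $\neg m$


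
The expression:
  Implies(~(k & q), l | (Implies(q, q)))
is always true.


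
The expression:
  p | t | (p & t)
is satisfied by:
  {t: True, p: True}
  {t: True, p: False}
  {p: True, t: False}


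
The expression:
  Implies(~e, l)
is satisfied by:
  {l: True, e: True}
  {l: True, e: False}
  {e: True, l: False}


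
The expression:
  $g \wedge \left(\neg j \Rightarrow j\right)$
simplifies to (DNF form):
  $g \wedge j$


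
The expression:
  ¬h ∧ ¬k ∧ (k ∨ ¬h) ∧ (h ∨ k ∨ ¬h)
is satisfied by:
  {h: False, k: False}


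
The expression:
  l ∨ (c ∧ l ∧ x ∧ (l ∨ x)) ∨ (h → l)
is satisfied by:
  {l: True, h: False}
  {h: False, l: False}
  {h: True, l: True}


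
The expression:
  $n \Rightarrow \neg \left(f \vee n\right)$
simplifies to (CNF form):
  $\neg n$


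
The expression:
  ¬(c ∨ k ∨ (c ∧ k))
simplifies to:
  ¬c ∧ ¬k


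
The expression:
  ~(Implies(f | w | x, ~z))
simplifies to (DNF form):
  (f & z) | (w & z) | (x & z)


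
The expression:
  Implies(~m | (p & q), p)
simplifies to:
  m | p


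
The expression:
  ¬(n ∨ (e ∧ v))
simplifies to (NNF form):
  ¬n ∧ (¬e ∨ ¬v)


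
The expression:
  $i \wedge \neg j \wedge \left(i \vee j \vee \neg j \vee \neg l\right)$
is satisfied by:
  {i: True, j: False}


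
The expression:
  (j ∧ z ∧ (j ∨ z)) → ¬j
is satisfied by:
  {z: False, j: False}
  {j: True, z: False}
  {z: True, j: False}


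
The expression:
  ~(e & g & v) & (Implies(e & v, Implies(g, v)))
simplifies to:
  ~e | ~g | ~v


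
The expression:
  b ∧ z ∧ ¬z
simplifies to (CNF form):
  False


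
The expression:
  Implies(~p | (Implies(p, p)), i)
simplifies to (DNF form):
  i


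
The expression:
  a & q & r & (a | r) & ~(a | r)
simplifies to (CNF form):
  False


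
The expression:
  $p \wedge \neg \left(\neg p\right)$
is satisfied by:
  {p: True}


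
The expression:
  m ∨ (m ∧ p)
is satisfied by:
  {m: True}


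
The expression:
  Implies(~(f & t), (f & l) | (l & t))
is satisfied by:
  {l: True, f: True, t: True}
  {l: True, f: True, t: False}
  {l: True, t: True, f: False}
  {f: True, t: True, l: False}


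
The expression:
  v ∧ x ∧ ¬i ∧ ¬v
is never true.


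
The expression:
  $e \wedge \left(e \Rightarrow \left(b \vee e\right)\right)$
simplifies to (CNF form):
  $e$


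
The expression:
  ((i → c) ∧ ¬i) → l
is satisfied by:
  {i: True, l: True}
  {i: True, l: False}
  {l: True, i: False}


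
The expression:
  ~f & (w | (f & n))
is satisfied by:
  {w: True, f: False}


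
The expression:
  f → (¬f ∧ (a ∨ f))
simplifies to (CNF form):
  ¬f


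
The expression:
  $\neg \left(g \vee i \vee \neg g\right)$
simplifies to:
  $\text{False}$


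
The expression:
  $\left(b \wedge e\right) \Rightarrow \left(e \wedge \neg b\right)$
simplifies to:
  $\neg b \vee \neg e$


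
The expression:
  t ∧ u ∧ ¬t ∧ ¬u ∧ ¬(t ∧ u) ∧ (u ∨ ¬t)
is never true.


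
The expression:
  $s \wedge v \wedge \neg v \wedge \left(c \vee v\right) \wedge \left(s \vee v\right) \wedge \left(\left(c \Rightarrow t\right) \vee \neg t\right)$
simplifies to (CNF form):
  $\text{False}$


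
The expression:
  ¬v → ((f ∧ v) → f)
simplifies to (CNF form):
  True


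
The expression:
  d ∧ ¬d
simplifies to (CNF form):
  False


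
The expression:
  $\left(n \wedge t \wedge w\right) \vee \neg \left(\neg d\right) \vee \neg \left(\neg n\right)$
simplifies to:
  $d \vee n$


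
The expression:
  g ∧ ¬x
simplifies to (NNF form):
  g ∧ ¬x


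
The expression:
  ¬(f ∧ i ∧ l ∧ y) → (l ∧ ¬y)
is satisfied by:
  {i: True, f: True, l: True, y: False}
  {i: True, l: True, f: False, y: False}
  {f: True, l: True, i: False, y: False}
  {l: True, i: False, f: False, y: False}
  {i: True, y: True, f: True, l: True}


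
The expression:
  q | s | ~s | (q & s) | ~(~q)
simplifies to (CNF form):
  True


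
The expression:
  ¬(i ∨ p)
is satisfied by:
  {i: False, p: False}


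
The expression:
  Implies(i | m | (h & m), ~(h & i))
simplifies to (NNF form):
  ~h | ~i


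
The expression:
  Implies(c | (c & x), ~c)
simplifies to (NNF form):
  ~c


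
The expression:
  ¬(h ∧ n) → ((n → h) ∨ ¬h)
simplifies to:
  True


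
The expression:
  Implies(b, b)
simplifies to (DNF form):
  True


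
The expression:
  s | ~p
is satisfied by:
  {s: True, p: False}
  {p: False, s: False}
  {p: True, s: True}


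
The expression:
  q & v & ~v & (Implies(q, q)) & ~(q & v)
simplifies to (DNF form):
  False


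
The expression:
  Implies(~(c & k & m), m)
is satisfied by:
  {m: True}


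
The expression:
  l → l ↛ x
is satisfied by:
  {l: False, x: False}
  {x: True, l: False}
  {l: True, x: False}


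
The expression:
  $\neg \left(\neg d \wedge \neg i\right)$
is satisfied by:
  {i: True, d: True}
  {i: True, d: False}
  {d: True, i: False}


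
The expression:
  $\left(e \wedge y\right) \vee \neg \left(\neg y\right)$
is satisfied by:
  {y: True}


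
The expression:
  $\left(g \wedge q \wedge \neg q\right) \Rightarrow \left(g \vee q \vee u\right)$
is always true.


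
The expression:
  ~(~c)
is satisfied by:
  {c: True}


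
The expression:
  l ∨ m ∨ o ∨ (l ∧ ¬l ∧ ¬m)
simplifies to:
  l ∨ m ∨ o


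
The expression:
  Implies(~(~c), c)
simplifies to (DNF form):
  True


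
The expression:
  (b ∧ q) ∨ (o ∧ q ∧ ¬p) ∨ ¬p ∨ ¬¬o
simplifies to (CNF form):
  (b ∨ o ∨ ¬p) ∧ (o ∨ q ∨ ¬p)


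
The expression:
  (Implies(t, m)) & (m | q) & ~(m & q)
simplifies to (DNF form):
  (m & ~m) | (m & ~q) | (m & q & ~m) | (m & q & ~q) | (m & ~m & ~t) | (m & ~q & ~t) | (q & ~m & ~t) | (q & ~q & ~t)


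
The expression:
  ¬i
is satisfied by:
  {i: False}


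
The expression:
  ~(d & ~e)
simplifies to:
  e | ~d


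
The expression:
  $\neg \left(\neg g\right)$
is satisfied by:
  {g: True}


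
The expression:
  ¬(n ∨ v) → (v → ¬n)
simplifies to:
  True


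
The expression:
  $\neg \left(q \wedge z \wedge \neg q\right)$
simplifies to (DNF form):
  $\text{True}$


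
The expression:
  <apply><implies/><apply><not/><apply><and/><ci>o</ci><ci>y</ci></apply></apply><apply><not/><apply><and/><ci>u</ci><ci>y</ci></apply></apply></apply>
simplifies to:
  <apply><or/><ci>o</ci><apply><not/><ci>u</ci></apply><apply><not/><ci>y</ci></apply></apply>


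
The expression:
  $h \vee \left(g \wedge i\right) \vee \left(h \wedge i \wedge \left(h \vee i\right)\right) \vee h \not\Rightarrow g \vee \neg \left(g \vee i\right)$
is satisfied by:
  {h: True, g: False, i: False}
  {i: True, h: True, g: False}
  {g: True, h: True, i: False}
  {i: True, g: True, h: True}
  {i: False, h: False, g: False}
  {i: True, g: True, h: False}


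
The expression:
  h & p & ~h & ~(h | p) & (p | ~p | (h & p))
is never true.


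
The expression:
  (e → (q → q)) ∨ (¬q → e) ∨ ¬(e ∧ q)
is always true.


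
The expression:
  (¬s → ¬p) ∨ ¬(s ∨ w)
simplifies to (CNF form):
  s ∨ ¬p ∨ ¬w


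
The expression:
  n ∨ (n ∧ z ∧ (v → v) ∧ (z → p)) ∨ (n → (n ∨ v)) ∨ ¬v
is always true.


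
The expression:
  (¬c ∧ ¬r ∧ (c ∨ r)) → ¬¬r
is always true.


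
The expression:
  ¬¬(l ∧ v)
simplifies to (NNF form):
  l ∧ v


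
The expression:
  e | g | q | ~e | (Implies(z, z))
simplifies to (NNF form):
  True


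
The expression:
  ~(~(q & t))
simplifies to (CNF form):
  q & t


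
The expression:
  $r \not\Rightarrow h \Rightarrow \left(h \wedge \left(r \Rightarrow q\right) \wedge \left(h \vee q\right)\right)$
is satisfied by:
  {h: True, r: False}
  {r: False, h: False}
  {r: True, h: True}


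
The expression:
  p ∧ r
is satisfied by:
  {r: True, p: True}


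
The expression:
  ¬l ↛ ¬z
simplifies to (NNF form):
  z ∧ ¬l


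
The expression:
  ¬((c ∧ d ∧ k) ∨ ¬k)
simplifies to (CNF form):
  k ∧ (¬c ∨ ¬d)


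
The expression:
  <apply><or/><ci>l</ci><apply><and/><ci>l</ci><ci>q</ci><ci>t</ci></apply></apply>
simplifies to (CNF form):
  <ci>l</ci>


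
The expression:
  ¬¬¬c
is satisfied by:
  {c: False}


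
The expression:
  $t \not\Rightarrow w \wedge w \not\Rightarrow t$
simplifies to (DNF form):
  $\text{False}$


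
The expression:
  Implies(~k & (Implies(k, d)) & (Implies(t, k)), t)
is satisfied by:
  {k: True, t: True}
  {k: True, t: False}
  {t: True, k: False}


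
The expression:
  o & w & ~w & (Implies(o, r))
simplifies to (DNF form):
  False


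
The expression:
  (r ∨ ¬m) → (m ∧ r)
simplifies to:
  m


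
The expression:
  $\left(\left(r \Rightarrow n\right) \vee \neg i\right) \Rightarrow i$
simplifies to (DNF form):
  $i$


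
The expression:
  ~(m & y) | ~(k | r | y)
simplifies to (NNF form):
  ~m | ~y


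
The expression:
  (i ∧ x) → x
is always true.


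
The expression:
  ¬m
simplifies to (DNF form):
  ¬m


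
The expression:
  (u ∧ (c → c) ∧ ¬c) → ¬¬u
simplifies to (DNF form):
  True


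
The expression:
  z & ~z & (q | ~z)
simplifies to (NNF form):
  False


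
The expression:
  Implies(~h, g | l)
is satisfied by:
  {l: True, h: True, g: True}
  {l: True, h: True, g: False}
  {l: True, g: True, h: False}
  {l: True, g: False, h: False}
  {h: True, g: True, l: False}
  {h: True, g: False, l: False}
  {g: True, h: False, l: False}


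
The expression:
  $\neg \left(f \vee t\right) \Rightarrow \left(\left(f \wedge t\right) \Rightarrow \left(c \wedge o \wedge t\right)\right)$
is always true.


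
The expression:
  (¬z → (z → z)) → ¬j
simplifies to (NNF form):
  ¬j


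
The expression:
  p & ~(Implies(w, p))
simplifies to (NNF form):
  False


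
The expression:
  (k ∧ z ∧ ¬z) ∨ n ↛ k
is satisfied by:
  {n: True, k: False}


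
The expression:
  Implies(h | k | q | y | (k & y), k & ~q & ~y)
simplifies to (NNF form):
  ~q & ~y & (k | ~h)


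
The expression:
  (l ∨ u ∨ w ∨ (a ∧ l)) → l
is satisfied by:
  {l: True, u: False, w: False}
  {l: True, w: True, u: False}
  {l: True, u: True, w: False}
  {l: True, w: True, u: True}
  {w: False, u: False, l: False}


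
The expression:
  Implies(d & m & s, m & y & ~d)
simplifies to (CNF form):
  ~d | ~m | ~s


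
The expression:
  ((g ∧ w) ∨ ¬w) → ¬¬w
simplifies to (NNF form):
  w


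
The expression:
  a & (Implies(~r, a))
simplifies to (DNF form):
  a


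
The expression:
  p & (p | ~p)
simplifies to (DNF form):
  p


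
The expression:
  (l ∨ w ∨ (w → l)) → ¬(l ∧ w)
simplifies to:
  ¬l ∨ ¬w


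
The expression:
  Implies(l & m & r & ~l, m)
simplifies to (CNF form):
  True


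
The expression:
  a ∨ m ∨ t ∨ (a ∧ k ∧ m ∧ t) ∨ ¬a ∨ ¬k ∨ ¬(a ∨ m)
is always true.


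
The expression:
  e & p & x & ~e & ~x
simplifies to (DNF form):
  False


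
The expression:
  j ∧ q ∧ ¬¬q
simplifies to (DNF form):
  j ∧ q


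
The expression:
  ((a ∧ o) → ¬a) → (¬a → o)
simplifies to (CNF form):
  a ∨ o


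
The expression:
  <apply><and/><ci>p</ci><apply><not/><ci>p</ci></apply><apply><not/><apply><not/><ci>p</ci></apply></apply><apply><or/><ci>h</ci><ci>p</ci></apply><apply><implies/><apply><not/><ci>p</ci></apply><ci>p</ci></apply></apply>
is never true.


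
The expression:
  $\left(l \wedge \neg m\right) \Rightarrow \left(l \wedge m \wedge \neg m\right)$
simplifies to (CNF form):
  $m \vee \neg l$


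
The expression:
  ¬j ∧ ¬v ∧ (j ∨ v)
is never true.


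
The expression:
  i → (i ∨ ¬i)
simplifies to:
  True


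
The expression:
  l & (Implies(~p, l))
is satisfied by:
  {l: True}


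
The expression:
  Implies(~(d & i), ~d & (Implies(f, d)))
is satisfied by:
  {i: True, f: False, d: False}
  {f: False, d: False, i: False}
  {i: True, d: True, f: False}
  {i: True, f: True, d: True}


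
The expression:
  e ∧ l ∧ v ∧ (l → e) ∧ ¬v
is never true.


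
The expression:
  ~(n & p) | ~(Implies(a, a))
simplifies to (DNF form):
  ~n | ~p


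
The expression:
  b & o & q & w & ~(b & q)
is never true.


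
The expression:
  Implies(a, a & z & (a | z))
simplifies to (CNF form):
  z | ~a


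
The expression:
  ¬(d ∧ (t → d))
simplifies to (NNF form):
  ¬d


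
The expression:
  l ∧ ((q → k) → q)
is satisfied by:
  {q: True, l: True}


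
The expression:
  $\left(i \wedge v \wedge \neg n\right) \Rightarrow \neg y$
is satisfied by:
  {n: True, v: False, y: False, i: False}
  {n: False, v: False, y: False, i: False}
  {n: True, i: True, v: False, y: False}
  {i: True, n: False, v: False, y: False}
  {n: True, y: True, i: False, v: False}
  {y: True, i: False, v: False, n: False}
  {n: True, i: True, y: True, v: False}
  {i: True, y: True, n: False, v: False}
  {n: True, v: True, i: False, y: False}
  {v: True, i: False, y: False, n: False}
  {n: True, i: True, v: True, y: False}
  {i: True, v: True, n: False, y: False}
  {n: True, y: True, v: True, i: False}
  {y: True, v: True, i: False, n: False}
  {n: True, i: True, y: True, v: True}


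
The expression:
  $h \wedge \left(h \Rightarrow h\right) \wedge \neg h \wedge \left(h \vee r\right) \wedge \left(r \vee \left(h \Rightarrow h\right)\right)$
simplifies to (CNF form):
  $\text{False}$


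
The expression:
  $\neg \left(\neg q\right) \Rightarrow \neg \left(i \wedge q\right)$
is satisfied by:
  {q: False, i: False}
  {i: True, q: False}
  {q: True, i: False}


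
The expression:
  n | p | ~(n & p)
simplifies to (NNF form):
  True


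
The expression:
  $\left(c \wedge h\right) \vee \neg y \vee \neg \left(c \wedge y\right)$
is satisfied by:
  {h: True, c: False, y: False}
  {c: False, y: False, h: False}
  {h: True, y: True, c: False}
  {y: True, c: False, h: False}
  {h: True, c: True, y: False}
  {c: True, h: False, y: False}
  {h: True, y: True, c: True}


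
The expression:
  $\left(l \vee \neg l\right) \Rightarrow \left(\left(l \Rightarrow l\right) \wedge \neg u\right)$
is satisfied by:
  {u: False}


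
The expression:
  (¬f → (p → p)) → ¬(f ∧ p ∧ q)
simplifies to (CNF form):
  ¬f ∨ ¬p ∨ ¬q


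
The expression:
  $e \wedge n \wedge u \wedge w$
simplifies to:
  $e \wedge n \wedge u \wedge w$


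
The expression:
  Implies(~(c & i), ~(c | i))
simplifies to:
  (c & i) | (~c & ~i)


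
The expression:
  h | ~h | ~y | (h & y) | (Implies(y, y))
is always true.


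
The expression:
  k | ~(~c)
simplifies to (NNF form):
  c | k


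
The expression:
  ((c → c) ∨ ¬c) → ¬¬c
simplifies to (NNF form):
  c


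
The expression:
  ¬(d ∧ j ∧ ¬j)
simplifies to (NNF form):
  True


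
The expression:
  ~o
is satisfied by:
  {o: False}


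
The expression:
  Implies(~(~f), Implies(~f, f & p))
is always true.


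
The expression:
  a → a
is always true.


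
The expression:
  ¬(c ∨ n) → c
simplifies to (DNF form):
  c ∨ n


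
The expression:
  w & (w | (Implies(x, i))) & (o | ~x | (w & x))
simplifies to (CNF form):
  w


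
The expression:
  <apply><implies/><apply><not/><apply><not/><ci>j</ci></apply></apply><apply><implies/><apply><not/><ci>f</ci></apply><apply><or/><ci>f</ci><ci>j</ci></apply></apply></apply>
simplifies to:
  <true/>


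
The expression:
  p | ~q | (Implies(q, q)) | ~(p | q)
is always true.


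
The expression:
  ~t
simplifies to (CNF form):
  ~t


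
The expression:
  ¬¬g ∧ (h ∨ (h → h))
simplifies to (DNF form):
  g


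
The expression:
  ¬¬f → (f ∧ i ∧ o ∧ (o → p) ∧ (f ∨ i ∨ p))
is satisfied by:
  {p: True, o: True, i: True, f: False}
  {p: True, o: True, i: False, f: False}
  {p: True, i: True, o: False, f: False}
  {p: True, i: False, o: False, f: False}
  {o: True, i: True, p: False, f: False}
  {o: True, i: False, p: False, f: False}
  {i: True, p: False, o: False, f: False}
  {i: False, p: False, o: False, f: False}
  {f: True, p: True, o: True, i: True}


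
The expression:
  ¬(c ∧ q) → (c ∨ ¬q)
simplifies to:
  c ∨ ¬q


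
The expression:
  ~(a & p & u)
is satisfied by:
  {p: False, u: False, a: False}
  {a: True, p: False, u: False}
  {u: True, p: False, a: False}
  {a: True, u: True, p: False}
  {p: True, a: False, u: False}
  {a: True, p: True, u: False}
  {u: True, p: True, a: False}


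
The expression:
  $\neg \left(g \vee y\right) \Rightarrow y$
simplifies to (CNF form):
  $g \vee y$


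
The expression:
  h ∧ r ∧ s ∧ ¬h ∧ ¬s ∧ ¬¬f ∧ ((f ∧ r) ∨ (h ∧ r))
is never true.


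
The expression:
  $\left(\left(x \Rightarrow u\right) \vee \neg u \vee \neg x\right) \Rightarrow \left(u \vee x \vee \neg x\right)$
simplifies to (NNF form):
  $\text{True}$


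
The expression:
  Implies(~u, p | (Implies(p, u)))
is always true.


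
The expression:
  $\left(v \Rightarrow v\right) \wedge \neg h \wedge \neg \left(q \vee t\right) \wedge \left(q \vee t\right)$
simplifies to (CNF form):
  $\text{False}$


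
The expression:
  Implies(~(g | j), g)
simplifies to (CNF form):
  g | j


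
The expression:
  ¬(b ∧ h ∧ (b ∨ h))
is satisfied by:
  {h: False, b: False}
  {b: True, h: False}
  {h: True, b: False}


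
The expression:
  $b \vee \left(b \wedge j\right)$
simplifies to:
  $b$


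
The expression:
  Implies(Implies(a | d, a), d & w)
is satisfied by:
  {w: True, d: True, a: False}
  {d: True, a: False, w: False}
  {a: True, w: True, d: True}


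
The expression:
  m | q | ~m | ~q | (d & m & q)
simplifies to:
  True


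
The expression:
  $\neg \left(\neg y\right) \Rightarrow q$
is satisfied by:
  {q: True, y: False}
  {y: False, q: False}
  {y: True, q: True}


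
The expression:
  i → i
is always true.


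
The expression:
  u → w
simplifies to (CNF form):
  w ∨ ¬u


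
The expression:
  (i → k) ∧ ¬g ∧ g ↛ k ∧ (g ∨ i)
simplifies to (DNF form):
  False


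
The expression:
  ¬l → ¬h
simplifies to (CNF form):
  l ∨ ¬h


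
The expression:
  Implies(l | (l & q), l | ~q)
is always true.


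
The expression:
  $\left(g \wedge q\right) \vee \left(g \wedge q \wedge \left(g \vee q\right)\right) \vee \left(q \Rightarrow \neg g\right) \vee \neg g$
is always true.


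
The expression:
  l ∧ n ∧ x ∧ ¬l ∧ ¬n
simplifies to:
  False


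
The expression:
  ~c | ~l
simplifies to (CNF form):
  ~c | ~l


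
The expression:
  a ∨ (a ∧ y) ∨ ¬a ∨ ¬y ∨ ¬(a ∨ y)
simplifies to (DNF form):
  True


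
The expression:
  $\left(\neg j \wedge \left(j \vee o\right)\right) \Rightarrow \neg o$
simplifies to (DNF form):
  $j \vee \neg o$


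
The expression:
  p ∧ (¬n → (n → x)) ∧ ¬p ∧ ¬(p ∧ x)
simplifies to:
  False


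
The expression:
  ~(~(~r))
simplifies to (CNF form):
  ~r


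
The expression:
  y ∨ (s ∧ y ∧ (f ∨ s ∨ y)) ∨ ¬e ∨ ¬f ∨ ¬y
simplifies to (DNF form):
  True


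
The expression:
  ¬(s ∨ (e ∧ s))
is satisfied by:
  {s: False}


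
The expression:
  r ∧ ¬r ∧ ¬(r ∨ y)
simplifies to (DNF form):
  False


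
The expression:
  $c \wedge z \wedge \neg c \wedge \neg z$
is never true.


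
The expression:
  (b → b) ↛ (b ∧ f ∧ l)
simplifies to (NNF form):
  ¬b ∨ ¬f ∨ ¬l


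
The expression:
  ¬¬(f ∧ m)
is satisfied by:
  {m: True, f: True}


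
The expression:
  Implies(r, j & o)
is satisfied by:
  {o: True, j: True, r: False}
  {o: True, j: False, r: False}
  {j: True, o: False, r: False}
  {o: False, j: False, r: False}
  {r: True, o: True, j: True}


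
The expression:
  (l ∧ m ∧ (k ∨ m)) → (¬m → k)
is always true.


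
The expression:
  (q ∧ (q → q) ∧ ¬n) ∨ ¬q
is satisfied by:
  {q: False, n: False}
  {n: True, q: False}
  {q: True, n: False}


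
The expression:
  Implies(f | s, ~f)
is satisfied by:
  {f: False}


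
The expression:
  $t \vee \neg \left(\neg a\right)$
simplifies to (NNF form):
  $a \vee t$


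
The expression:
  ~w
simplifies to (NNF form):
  ~w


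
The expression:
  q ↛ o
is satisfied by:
  {q: True, o: False}


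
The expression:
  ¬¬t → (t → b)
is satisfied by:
  {b: True, t: False}
  {t: False, b: False}
  {t: True, b: True}


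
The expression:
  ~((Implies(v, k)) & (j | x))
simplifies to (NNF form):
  (v | ~j) & (v | ~x) & (~j | ~k) & (~k | ~x)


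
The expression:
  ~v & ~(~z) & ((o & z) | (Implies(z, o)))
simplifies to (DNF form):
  o & z & ~v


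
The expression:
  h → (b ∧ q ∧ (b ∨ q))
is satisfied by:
  {q: True, b: True, h: False}
  {q: True, b: False, h: False}
  {b: True, q: False, h: False}
  {q: False, b: False, h: False}
  {q: True, h: True, b: True}


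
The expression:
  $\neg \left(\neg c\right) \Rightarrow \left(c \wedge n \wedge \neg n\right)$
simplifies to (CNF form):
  $\neg c$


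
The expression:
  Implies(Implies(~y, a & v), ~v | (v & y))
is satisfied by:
  {y: True, v: False, a: False}
  {v: False, a: False, y: False}
  {y: True, a: True, v: False}
  {a: True, v: False, y: False}
  {y: True, v: True, a: False}
  {v: True, y: False, a: False}
  {y: True, a: True, v: True}


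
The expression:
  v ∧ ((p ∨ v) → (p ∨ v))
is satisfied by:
  {v: True}


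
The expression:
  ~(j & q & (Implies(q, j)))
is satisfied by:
  {q: False, j: False}
  {j: True, q: False}
  {q: True, j: False}


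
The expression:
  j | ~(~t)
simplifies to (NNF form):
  j | t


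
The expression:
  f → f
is always true.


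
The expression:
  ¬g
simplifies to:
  ¬g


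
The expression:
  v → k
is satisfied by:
  {k: True, v: False}
  {v: False, k: False}
  {v: True, k: True}


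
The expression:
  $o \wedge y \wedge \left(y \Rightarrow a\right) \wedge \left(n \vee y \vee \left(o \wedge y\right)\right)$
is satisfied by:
  {a: True, o: True, y: True}


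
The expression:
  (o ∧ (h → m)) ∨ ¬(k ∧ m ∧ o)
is always true.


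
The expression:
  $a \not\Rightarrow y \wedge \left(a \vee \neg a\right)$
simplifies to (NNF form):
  $a \wedge \neg y$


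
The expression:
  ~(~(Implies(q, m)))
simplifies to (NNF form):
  m | ~q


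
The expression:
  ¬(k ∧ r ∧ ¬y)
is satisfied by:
  {y: True, k: False, r: False}
  {k: False, r: False, y: False}
  {r: True, y: True, k: False}
  {r: True, k: False, y: False}
  {y: True, k: True, r: False}
  {k: True, y: False, r: False}
  {r: True, k: True, y: True}


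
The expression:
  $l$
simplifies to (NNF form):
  $l$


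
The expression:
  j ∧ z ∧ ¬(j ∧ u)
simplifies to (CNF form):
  j ∧ z ∧ ¬u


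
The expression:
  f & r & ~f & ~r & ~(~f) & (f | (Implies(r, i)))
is never true.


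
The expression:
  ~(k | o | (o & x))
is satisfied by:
  {o: False, k: False}


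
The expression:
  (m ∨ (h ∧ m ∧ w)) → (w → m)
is always true.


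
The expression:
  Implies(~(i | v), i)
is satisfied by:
  {i: True, v: True}
  {i: True, v: False}
  {v: True, i: False}


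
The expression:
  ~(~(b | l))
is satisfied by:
  {b: True, l: True}
  {b: True, l: False}
  {l: True, b: False}


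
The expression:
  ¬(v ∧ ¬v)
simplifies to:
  True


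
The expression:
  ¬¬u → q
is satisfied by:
  {q: True, u: False}
  {u: False, q: False}
  {u: True, q: True}


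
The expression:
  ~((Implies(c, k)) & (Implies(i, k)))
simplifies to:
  ~k & (c | i)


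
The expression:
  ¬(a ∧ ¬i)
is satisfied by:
  {i: True, a: False}
  {a: False, i: False}
  {a: True, i: True}


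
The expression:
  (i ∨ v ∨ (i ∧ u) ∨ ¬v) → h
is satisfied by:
  {h: True}


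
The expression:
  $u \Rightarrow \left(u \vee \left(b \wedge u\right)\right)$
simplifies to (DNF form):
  $\text{True}$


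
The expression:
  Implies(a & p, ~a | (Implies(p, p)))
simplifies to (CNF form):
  True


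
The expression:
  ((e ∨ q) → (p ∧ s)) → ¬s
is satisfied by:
  {e: True, q: True, p: False, s: False}
  {e: True, q: False, p: False, s: False}
  {q: True, e: False, p: False, s: False}
  {e: False, q: False, p: False, s: False}
  {e: True, p: True, q: True, s: False}
  {e: True, p: True, q: False, s: False}
  {p: True, q: True, e: False, s: False}
  {p: True, q: False, e: False, s: False}
  {s: True, e: True, q: True, p: False}
  {s: True, e: True, q: False, p: False}
  {s: True, q: True, p: False, e: False}


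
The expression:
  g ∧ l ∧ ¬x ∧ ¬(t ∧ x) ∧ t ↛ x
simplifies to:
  g ∧ l ∧ t ∧ ¬x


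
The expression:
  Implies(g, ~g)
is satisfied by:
  {g: False}


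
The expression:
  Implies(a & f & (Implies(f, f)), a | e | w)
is always true.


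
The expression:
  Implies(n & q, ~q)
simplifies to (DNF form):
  ~n | ~q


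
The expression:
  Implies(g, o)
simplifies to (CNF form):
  o | ~g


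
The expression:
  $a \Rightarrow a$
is always true.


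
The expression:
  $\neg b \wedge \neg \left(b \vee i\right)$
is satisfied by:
  {i: False, b: False}


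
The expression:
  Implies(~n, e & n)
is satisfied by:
  {n: True}


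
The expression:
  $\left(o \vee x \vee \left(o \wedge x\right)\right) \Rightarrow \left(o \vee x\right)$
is always true.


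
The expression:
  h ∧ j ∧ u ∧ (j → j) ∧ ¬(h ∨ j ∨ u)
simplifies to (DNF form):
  False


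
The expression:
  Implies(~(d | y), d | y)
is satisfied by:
  {y: True, d: True}
  {y: True, d: False}
  {d: True, y: False}


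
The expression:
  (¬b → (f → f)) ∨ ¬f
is always true.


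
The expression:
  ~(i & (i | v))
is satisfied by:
  {i: False}


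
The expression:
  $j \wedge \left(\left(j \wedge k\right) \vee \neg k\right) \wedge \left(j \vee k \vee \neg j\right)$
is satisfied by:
  {j: True}


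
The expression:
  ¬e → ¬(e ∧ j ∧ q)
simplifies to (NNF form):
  True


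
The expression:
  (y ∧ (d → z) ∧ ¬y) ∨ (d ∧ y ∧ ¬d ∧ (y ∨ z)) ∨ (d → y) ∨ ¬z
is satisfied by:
  {y: True, z: False, d: False}
  {z: False, d: False, y: False}
  {y: True, d: True, z: False}
  {d: True, z: False, y: False}
  {y: True, z: True, d: False}
  {z: True, y: False, d: False}
  {y: True, d: True, z: True}


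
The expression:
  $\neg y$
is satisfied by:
  {y: False}


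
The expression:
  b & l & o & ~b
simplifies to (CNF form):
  False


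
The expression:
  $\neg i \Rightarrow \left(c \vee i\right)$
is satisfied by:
  {i: True, c: True}
  {i: True, c: False}
  {c: True, i: False}


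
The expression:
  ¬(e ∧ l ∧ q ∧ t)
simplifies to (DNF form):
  ¬e ∨ ¬l ∨ ¬q ∨ ¬t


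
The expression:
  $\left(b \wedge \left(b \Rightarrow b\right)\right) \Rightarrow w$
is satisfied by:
  {w: True, b: False}
  {b: False, w: False}
  {b: True, w: True}


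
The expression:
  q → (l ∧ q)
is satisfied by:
  {l: True, q: False}
  {q: False, l: False}
  {q: True, l: True}


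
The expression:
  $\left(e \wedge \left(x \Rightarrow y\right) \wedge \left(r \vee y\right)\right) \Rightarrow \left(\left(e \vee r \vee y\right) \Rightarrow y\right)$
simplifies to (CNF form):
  $x \vee y \vee \neg e \vee \neg r$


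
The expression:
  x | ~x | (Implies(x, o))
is always true.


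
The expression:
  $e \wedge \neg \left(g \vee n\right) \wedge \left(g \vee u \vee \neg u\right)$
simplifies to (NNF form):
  $e \wedge \neg g \wedge \neg n$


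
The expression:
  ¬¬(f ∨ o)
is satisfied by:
  {o: True, f: True}
  {o: True, f: False}
  {f: True, o: False}


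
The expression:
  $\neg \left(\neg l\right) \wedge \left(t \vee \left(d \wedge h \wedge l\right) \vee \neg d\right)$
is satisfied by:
  {t: True, h: True, l: True, d: False}
  {t: True, l: True, h: False, d: False}
  {h: True, l: True, t: False, d: False}
  {l: True, t: False, h: False, d: False}
  {d: True, t: True, l: True, h: True}
  {d: True, t: True, l: True, h: False}
  {d: True, l: True, h: True, t: False}


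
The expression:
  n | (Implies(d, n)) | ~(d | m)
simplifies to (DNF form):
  n | ~d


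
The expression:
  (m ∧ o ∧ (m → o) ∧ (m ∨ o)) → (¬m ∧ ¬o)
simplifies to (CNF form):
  ¬m ∨ ¬o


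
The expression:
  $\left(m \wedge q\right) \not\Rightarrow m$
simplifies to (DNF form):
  $\text{False}$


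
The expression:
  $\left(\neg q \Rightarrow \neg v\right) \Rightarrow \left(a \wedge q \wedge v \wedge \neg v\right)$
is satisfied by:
  {v: True, q: False}


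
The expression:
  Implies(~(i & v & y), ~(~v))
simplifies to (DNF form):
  v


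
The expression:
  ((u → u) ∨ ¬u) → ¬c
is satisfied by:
  {c: False}


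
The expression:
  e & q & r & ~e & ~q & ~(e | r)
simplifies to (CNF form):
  False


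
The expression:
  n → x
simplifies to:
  x ∨ ¬n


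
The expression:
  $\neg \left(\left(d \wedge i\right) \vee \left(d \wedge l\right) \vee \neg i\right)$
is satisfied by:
  {i: True, d: False}


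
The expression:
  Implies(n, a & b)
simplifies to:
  ~n | (a & b)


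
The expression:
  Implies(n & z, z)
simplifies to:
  True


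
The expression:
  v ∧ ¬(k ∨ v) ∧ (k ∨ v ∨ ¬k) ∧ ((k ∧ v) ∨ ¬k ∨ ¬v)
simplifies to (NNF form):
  False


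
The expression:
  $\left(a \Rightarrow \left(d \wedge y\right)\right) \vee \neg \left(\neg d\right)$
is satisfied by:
  {d: True, a: False}
  {a: False, d: False}
  {a: True, d: True}


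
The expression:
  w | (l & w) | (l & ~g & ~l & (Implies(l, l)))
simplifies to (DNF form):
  w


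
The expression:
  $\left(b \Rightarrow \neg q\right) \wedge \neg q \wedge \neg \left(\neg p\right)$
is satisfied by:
  {p: True, q: False}


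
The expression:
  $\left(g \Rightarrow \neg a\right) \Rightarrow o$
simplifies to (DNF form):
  $o \vee \left(a \wedge g\right)$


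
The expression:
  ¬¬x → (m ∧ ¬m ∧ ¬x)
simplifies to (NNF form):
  ¬x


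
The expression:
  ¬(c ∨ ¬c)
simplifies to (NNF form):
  False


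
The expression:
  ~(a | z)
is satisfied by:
  {z: False, a: False}


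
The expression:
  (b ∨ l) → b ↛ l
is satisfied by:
  {l: False}


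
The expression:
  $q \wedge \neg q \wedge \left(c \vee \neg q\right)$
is never true.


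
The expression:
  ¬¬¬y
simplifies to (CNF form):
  ¬y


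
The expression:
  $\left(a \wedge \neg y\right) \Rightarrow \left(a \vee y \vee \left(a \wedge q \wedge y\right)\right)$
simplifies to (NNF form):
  $\text{True}$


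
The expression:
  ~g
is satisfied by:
  {g: False}


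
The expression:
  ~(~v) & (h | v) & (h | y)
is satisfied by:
  {v: True, y: True, h: True}
  {v: True, y: True, h: False}
  {v: True, h: True, y: False}


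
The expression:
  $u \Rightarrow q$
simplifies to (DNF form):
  $q \vee \neg u$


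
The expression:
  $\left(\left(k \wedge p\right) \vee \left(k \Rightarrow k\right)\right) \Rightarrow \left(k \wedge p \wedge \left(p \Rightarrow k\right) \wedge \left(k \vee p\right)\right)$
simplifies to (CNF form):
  $k \wedge p$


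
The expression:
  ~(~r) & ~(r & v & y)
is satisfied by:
  {r: True, v: False, y: False}
  {r: True, y: True, v: False}
  {r: True, v: True, y: False}


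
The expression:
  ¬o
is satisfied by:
  {o: False}


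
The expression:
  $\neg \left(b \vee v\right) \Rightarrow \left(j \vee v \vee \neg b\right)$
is always true.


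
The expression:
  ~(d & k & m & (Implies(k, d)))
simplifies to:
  ~d | ~k | ~m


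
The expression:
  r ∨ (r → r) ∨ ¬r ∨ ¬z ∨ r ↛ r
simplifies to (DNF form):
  True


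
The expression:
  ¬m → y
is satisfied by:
  {y: True, m: True}
  {y: True, m: False}
  {m: True, y: False}


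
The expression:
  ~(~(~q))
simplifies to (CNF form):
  ~q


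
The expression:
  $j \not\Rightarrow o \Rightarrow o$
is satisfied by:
  {o: True, j: False}
  {j: False, o: False}
  {j: True, o: True}


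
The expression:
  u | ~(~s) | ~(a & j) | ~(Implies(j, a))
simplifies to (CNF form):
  s | u | ~a | ~j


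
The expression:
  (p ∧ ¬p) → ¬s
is always true.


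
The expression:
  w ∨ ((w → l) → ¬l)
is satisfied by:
  {w: True, l: False}
  {l: False, w: False}
  {l: True, w: True}


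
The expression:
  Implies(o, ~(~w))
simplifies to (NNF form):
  w | ~o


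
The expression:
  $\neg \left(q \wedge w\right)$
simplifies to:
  $\neg q \vee \neg w$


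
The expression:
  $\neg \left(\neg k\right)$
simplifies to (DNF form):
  $k$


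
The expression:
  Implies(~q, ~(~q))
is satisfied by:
  {q: True}


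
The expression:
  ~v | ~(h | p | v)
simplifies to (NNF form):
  ~v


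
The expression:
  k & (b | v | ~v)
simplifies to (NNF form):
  k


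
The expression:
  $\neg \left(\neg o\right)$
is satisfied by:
  {o: True}


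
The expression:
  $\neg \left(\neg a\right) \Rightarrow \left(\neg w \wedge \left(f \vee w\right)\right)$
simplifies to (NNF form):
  $\left(f \wedge \neg w\right) \vee \neg a$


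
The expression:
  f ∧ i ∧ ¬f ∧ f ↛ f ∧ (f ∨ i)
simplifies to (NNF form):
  False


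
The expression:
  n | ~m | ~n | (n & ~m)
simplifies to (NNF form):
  True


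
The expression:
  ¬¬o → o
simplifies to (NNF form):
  True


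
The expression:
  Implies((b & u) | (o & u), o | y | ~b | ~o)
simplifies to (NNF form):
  True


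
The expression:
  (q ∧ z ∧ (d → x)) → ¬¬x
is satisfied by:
  {x: True, d: True, q: False, z: False}
  {x: True, q: False, z: False, d: False}
  {d: True, q: False, z: False, x: False}
  {d: False, q: False, z: False, x: False}
  {x: True, z: True, d: True, q: False}
  {x: True, z: True, d: False, q: False}
  {z: True, d: True, x: False, q: False}
  {z: True, x: False, q: False, d: False}
  {d: True, x: True, q: True, z: False}
  {x: True, q: True, d: False, z: False}
  {d: True, q: True, x: False, z: False}
  {q: True, x: False, z: False, d: False}
  {x: True, z: True, q: True, d: True}
  {x: True, z: True, q: True, d: False}
  {z: True, q: True, d: True, x: False}


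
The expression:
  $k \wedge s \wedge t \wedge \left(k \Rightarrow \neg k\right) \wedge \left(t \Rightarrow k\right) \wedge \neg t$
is never true.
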